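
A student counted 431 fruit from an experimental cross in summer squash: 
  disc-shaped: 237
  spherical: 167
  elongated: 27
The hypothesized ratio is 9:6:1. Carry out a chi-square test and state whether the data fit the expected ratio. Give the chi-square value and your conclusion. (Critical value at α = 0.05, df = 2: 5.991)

0.301; consistent

Total ratio parts = 16. Expected numbers out of 431:
  disc-shaped: 431 × 9/16 = 242.4375
  spherical: 431 × 6/16 = 161.625
  elongated: 431 × 1/16 = 26.9375
χ² = Σ (O − E)² / E
  disc-shaped: (237 − 242.4375)² / 242.4375 = 0.1220
  spherical: (167 − 161.625)² / 161.625 = 0.1788
  elongated: (27 − 26.9375)² / 26.9375 = 0.0001
χ² = 0.1220 + 0.1788 + 0.0001 = 0.3009 ≈ 0.301
Degrees of freedom = 3 − 1 = 2; critical value at α = 0.05 is 5.991.
Since 0.301 < 5.991, we fail to reject the null hypothesis — the data are consistent with the 9:6:1 ratio.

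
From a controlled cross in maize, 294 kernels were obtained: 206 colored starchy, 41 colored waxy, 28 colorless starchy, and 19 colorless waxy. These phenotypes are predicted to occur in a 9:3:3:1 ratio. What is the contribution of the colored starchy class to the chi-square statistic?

9.980

Expected counts for N = 294 under a 9:3:3:1 ratio (total parts = 16):
  colored starchy: 294 × 9/16 = 165.375
  colored waxy: 294 × 3/16 = 55.125
  colorless starchy: 294 × 3/16 = 55.125
  colorless waxy: 294 × 1/16 = 18.375
Contribution of colored starchy: (206 − 165.375)² / 165.375 = 9.9797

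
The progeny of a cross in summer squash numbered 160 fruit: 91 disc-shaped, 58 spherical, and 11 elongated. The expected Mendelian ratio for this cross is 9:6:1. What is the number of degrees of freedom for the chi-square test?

A goodness-of-fit test with 3 phenotype classes has df = 3 − 1 = 2.

2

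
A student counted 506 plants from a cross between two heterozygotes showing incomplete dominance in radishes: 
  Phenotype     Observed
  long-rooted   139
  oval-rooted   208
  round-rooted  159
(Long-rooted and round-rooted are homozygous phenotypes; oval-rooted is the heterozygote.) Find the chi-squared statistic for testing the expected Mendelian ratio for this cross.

17.589

With incomplete dominance, a heterozygote × heterozygote cross gives a 1:2:1 phenotypic ratio.
Under the 1:2:1 hypothesis (Σ ratio = 4, N = 506):
  long-rooted: 506 × 1/4 = 126.5
  oval-rooted: 506 × 2/4 = 253
  round-rooted: 506 × 1/4 = 126.5
χ² = Σ (O − E)² / E
  long-rooted: (139 − 126.5)² / 126.5 = 1.2352
  oval-rooted: (208 − 253)² / 253 = 8.0040
  round-rooted: (159 − 126.5)² / 126.5 = 8.3498
χ² = 1.2352 + 8.0040 + 8.3498 = 17.589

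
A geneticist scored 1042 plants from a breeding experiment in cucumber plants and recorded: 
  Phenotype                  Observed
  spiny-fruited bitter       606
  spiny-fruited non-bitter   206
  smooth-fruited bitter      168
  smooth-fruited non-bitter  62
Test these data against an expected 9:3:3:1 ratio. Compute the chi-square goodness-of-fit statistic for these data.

The 9:3:3:1 ratio has 16 parts, so with N = 1042 the expected counts are:
  spiny-fruited bitter: 1042 × 9/16 = 586.125
  spiny-fruited non-bitter: 1042 × 3/16 = 195.375
  smooth-fruited bitter: 1042 × 3/16 = 195.375
  smooth-fruited non-bitter: 1042 × 1/16 = 65.125
χ² = Σ (O − E)² / E
  spiny-fruited bitter: (606 − 586.125)² / 586.125 = 0.6739
  spiny-fruited non-bitter: (206 − 195.375)² / 195.375 = 0.5778
  smooth-fruited bitter: (168 − 195.375)² / 195.375 = 3.8357
  smooth-fruited non-bitter: (62 − 65.125)² / 65.125 = 0.1500
χ² = 0.6739 + 0.5778 + 3.8357 + 0.1500 = 5.2374 ≈ 5.237

5.237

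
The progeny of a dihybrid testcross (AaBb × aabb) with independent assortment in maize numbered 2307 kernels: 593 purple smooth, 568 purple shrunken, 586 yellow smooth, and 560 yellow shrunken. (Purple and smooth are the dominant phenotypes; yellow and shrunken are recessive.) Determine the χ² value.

A dihybrid testcross with independent assortment gives a 1:1:1:1 ratio.
The 1:1:1:1 ratio has 4 parts, so with N = 2307 the expected counts are:
  purple smooth: 2307 × 1/4 = 576.75
  purple shrunken: 2307 × 1/4 = 576.75
  yellow smooth: 2307 × 1/4 = 576.75
  yellow shrunken: 2307 × 1/4 = 576.75
χ² = Σ (O − E)² / E
  purple smooth: (593 − 576.75)² / 576.75 = 0.4578
  purple shrunken: (568 − 576.75)² / 576.75 = 0.1327
  yellow smooth: (586 − 576.75)² / 576.75 = 0.1484
  yellow shrunken: (560 − 576.75)² / 576.75 = 0.4865
χ² = 0.4578 + 0.1327 + 0.1484 + 0.4865 = 1.2254 ≈ 1.225

1.225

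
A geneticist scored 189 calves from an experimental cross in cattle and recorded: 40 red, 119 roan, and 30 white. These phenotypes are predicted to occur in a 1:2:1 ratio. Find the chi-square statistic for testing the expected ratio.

The 1:2:1 ratio has 4 parts, so with N = 189 the expected counts are:
  red: 189 × 1/4 = 47.25
  roan: 189 × 2/4 = 94.5
  white: 189 × 1/4 = 47.25
χ² = Σ (O − E)² / E
  red: (40 − 47.25)² / 47.25 = 1.1124
  roan: (119 − 94.5)² / 94.5 = 6.3519
  white: (30 − 47.25)² / 47.25 = 6.2976
χ² = 1.1124 + 6.3519 + 6.2976 = 13.7619 ≈ 13.762

13.762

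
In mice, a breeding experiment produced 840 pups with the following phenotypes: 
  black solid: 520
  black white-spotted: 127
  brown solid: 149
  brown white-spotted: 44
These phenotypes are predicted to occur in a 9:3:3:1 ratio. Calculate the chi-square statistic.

The 9:3:3:1 ratio has 16 parts, so with N = 840 the expected counts are:
  black solid: 840 × 9/16 = 472.5
  black white-spotted: 840 × 3/16 = 157.5
  brown solid: 840 × 3/16 = 157.5
  brown white-spotted: 840 × 1/16 = 52.5
χ² = Σ (O − E)² / E
  black solid: (520 − 472.5)² / 472.5 = 4.7751
  black white-spotted: (127 − 157.5)² / 157.5 = 5.9063
  brown solid: (149 − 157.5)² / 157.5 = 0.4587
  brown white-spotted: (44 − 52.5)² / 52.5 = 1.3762
χ² = 4.7751 + 5.9063 + 0.4587 + 1.3762 = 12.5163 ≈ 12.516

12.516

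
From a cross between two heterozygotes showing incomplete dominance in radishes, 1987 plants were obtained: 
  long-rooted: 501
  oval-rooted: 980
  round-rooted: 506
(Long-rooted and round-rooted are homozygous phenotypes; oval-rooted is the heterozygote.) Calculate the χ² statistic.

0.392

With incomplete dominance, a heterozygote × heterozygote cross gives a 1:2:1 phenotypic ratio.
Total ratio parts = 4. Expected numbers out of 1987:
  long-rooted: 1987 × 1/4 = 496.75
  oval-rooted: 1987 × 2/4 = 993.5
  round-rooted: 1987 × 1/4 = 496.75
χ² = Σ (O − E)² / E
  long-rooted: (501 − 496.75)² / 496.75 = 0.0364
  oval-rooted: (980 − 993.5)² / 993.5 = 0.1834
  round-rooted: (506 − 496.75)² / 496.75 = 0.1722
χ² = 0.0364 + 0.1834 + 0.1722 = 0.392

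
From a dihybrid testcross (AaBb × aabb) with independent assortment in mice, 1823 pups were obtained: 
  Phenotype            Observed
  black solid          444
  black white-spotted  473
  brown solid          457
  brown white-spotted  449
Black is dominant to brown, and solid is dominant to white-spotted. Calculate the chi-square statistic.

1.059

A dihybrid testcross with independent assortment gives a 1:1:1:1 ratio.
Total ratio parts = 4. Expected numbers out of 1823:
  black solid: 1823 × 1/4 = 455.75
  black white-spotted: 1823 × 1/4 = 455.75
  brown solid: 1823 × 1/4 = 455.75
  brown white-spotted: 1823 × 1/4 = 455.75
χ² = Σ (O − E)² / E
  black solid: (444 − 455.75)² / 455.75 = 0.3029
  black white-spotted: (473 − 455.75)² / 455.75 = 0.6529
  brown solid: (457 − 455.75)² / 455.75 = 0.0034
  brown white-spotted: (449 − 455.75)² / 455.75 = 0.1000
χ² = 0.3029 + 0.6529 + 0.0034 + 0.1000 = 1.0592 ≈ 1.059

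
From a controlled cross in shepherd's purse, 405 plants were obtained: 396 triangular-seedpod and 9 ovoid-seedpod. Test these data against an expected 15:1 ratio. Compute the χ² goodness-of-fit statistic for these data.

11.213

Under the 15:1 hypothesis (Σ ratio = 16, N = 405):
  triangular-seedpod: 405 × 15/16 = 379.6875
  ovoid-seedpod: 405 × 1/16 = 25.3125
χ² = Σ (O − E)² / E
  triangular-seedpod: (396 − 379.6875)² / 379.6875 = 0.7008
  ovoid-seedpod: (9 − 25.3125)² / 25.3125 = 10.5125
χ² = 0.7008 + 10.5125 = 11.2133 ≈ 11.213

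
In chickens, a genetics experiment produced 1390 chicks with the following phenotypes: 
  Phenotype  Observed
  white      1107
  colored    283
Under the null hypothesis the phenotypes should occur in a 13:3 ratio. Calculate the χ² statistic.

2.364

Total ratio parts = 16. Expected numbers out of 1390:
  white: 1390 × 13/16 = 1129.375
  colored: 1390 × 3/16 = 260.625
χ² = Σ (O − E)² / E
  white: (1107 − 1129.375)² / 1129.375 = 0.4433
  colored: (283 − 260.625)² / 260.625 = 1.9209
χ² = 0.4433 + 1.9209 = 2.3642 ≈ 2.364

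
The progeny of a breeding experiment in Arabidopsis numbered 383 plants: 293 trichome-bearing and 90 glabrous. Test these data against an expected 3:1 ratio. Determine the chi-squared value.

0.460

Expected counts for N = 383 under a 3:1 ratio (total parts = 4):
  trichome-bearing: 383 × 3/4 = 287.25
  glabrous: 383 × 1/4 = 95.75
χ² = Σ (O − E)² / E
  trichome-bearing: (293 − 287.25)² / 287.25 = 0.1151
  glabrous: (90 − 95.75)² / 95.75 = 0.3453
χ² = 0.1151 + 0.3453 = 0.4604 ≈ 0.460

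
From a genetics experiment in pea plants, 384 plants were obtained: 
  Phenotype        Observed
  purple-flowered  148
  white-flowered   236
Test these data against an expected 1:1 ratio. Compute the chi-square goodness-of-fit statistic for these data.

20.167

Total ratio parts = 2. Expected numbers out of 384:
  purple-flowered: 384 × 1/2 = 192
  white-flowered: 384 × 1/2 = 192
χ² = Σ (O − E)² / E
  purple-flowered: (148 − 192)² / 192 = 10.0833
  white-flowered: (236 − 192)² / 192 = 10.0833
χ² = 10.0833 + 10.0833 = 20.1666 ≈ 20.167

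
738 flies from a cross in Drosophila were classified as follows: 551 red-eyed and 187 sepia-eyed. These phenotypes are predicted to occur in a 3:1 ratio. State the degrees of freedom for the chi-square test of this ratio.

1

A goodness-of-fit test with 2 phenotype classes has df = 2 − 1 = 1.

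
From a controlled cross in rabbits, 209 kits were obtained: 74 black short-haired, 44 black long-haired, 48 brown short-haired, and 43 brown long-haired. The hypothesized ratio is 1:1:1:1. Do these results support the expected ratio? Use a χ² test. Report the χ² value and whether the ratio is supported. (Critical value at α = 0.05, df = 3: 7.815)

Expected counts for N = 209 under a 1:1:1:1 ratio (total parts = 4):
  black short-haired: 209 × 1/4 = 52.25
  black long-haired: 209 × 1/4 = 52.25
  brown short-haired: 209 × 1/4 = 52.25
  brown long-haired: 209 × 1/4 = 52.25
χ² = Σ (O − E)² / E
  black short-haired: (74 − 52.25)² / 52.25 = 9.0538
  black long-haired: (44 − 52.25)² / 52.25 = 1.3026
  brown short-haired: (48 − 52.25)² / 52.25 = 0.3457
  brown long-haired: (43 − 52.25)² / 52.25 = 1.6376
χ² = 9.0538 + 1.3026 + 0.3457 + 1.6376 = 12.3397 ≈ 12.340
Degrees of freedom = 4 − 1 = 3; critical value at α = 0.05 is 7.815.
Since 12.340 > 7.815, we reject the null hypothesis — the data do not fit the 1:1:1:1 ratio.

12.340; not consistent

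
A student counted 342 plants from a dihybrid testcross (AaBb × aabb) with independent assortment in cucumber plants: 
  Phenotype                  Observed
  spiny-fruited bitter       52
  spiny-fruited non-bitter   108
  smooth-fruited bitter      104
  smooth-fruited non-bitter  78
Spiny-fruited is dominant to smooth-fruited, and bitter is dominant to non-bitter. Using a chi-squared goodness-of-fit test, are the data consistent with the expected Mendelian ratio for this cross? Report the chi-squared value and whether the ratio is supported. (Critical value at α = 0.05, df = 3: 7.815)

A dihybrid testcross with independent assortment gives a 1:1:1:1 ratio.
Expected counts for N = 342 under a 1:1:1:1 ratio (total parts = 4):
  spiny-fruited bitter: 342 × 1/4 = 85.5
  spiny-fruited non-bitter: 342 × 1/4 = 85.5
  smooth-fruited bitter: 342 × 1/4 = 85.5
  smooth-fruited non-bitter: 342 × 1/4 = 85.5
χ² = Σ (O − E)² / E
  spiny-fruited bitter: (52 − 85.5)² / 85.5 = 13.1257
  spiny-fruited non-bitter: (108 − 85.5)² / 85.5 = 5.9211
  smooth-fruited bitter: (104 − 85.5)² / 85.5 = 4.0029
  smooth-fruited non-bitter: (78 − 85.5)² / 85.5 = 0.6579
χ² = 13.1257 + 5.9211 + 4.0029 + 0.6579 = 23.7076 ≈ 23.708
Degrees of freedom = 4 − 1 = 3; critical value at α = 0.05 is 7.815.
Since 23.708 > 7.815, we reject the null hypothesis — the data do not fit the 1:1:1:1 ratio.

23.708; not consistent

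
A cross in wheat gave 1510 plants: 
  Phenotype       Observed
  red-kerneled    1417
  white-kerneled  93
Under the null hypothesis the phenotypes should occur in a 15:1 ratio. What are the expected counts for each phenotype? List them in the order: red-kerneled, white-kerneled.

Total ratio parts = 16. Expected numbers out of 1510:
  red-kerneled: 1510 × 15/16 = 1415.625
  white-kerneled: 1510 × 1/16 = 94.375

1415.625, 94.375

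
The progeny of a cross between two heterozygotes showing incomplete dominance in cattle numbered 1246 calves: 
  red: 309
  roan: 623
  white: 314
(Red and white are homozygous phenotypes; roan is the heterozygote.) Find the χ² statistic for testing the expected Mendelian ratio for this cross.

With incomplete dominance, a heterozygote × heterozygote cross gives a 1:2:1 phenotypic ratio.
Total ratio parts = 4. Expected numbers out of 1246:
  red: 1246 × 1/4 = 311.5
  roan: 1246 × 2/4 = 623
  white: 1246 × 1/4 = 311.5
χ² = Σ (O − E)² / E
  red: (309 − 311.5)² / 311.5 = 0.0201
  roan: (623 − 623)² / 623 = 0.0000
  white: (314 − 311.5)² / 311.5 = 0.0201
χ² = 0.0201 + 0.0000 + 0.0201 = 0.0402 ≈ 0.040

0.040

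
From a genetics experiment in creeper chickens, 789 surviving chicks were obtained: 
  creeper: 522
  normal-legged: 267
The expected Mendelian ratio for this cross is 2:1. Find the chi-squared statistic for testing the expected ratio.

0.091

Under the 2:1 hypothesis (Σ ratio = 3, N = 789):
  creeper: 789 × 2/3 = 526
  normal-legged: 789 × 1/3 = 263
χ² = Σ (O − E)² / E
  creeper: (522 − 526)² / 526 = 0.0304
  normal-legged: (267 − 263)² / 263 = 0.0608
χ² = 0.0304 + 0.0608 = 0.0912 ≈ 0.091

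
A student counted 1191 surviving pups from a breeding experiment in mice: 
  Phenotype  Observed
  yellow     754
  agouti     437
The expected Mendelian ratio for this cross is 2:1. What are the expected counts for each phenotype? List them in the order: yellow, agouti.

The 2:1 ratio has 3 parts, so with N = 1191 the expected counts are:
  yellow: 1191 × 2/3 = 794
  agouti: 1191 × 1/3 = 397

794, 397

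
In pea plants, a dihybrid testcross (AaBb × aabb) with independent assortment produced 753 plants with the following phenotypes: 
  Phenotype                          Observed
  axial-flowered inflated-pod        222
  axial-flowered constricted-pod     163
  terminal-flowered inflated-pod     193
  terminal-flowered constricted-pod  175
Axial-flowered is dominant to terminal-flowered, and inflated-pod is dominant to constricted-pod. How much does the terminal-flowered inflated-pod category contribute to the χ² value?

0.120

A dihybrid testcross with independent assortment gives a 1:1:1:1 ratio.
Under the 1:1:1:1 hypothesis (Σ ratio = 4, N = 753):
  axial-flowered inflated-pod: 753 × 1/4 = 188.25
  axial-flowered constricted-pod: 753 × 1/4 = 188.25
  terminal-flowered inflated-pod: 753 × 1/4 = 188.25
  terminal-flowered constricted-pod: 753 × 1/4 = 188.25
Contribution of terminal-flowered inflated-pod: (193 − 188.25)² / 188.25 = 0.1199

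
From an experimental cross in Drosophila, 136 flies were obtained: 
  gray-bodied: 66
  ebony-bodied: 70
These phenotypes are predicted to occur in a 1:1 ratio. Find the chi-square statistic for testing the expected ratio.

0.118

Expected counts for N = 136 under a 1:1 ratio (total parts = 2):
  gray-bodied: 136 × 1/2 = 68
  ebony-bodied: 136 × 1/2 = 68
χ² = Σ (O − E)² / E
  gray-bodied: (66 − 68)² / 68 = 0.0588
  ebony-bodied: (70 − 68)² / 68 = 0.0588
χ² = 0.0588 + 0.0588 = 0.1176 ≈ 0.118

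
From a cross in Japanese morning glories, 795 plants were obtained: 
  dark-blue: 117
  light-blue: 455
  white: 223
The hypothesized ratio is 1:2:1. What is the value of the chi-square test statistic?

44.902

The 1:2:1 ratio has 4 parts, so with N = 795 the expected counts are:
  dark-blue: 795 × 1/4 = 198.75
  light-blue: 795 × 2/4 = 397.5
  white: 795 × 1/4 = 198.75
χ² = Σ (O − E)² / E
  dark-blue: (117 − 198.75)² / 198.75 = 33.6255
  light-blue: (455 − 397.5)² / 397.5 = 8.3176
  white: (223 − 198.75)² / 198.75 = 2.9588
χ² = 33.6255 + 8.3176 + 2.9588 = 44.9019 ≈ 44.902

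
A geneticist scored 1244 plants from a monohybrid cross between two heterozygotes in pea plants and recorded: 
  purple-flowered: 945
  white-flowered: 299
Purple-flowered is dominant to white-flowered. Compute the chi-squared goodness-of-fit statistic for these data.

0.617

For a monohybrid cross between heterozygotes with complete dominance, the expected phenotypic ratio is 3:1.
Expected counts for N = 1244 under a 3:1 ratio (total parts = 4):
  purple-flowered: 1244 × 3/4 = 933
  white-flowered: 1244 × 1/4 = 311
χ² = Σ (O − E)² / E
  purple-flowered: (945 − 933)² / 933 = 0.1543
  white-flowered: (299 − 311)² / 311 = 0.4630
χ² = 0.1543 + 0.4630 = 0.6173 ≈ 0.617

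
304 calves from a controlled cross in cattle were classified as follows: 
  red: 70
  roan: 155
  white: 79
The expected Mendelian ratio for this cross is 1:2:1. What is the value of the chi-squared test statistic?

0.651

Total ratio parts = 4. Expected numbers out of 304:
  red: 304 × 1/4 = 76
  roan: 304 × 2/4 = 152
  white: 304 × 1/4 = 76
χ² = Σ (O − E)² / E
  red: (70 − 76)² / 76 = 0.4737
  roan: (155 − 152)² / 152 = 0.0592
  white: (79 − 76)² / 76 = 0.1184
χ² = 0.4737 + 0.0592 + 0.1184 = 0.6513 ≈ 0.651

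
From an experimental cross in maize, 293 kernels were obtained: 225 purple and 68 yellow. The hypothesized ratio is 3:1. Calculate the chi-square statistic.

0.502

The 3:1 ratio has 4 parts, so with N = 293 the expected counts are:
  purple: 293 × 3/4 = 219.75
  yellow: 293 × 1/4 = 73.25
χ² = Σ (O − E)² / E
  purple: (225 − 219.75)² / 219.75 = 0.1254
  yellow: (68 − 73.25)² / 73.25 = 0.3763
χ² = 0.1254 + 0.3763 = 0.5017 ≈ 0.502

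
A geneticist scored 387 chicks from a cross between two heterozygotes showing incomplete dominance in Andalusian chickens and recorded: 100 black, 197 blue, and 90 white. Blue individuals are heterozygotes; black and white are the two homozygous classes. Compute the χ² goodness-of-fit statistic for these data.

With incomplete dominance, a heterozygote × heterozygote cross gives a 1:2:1 phenotypic ratio.
Expected counts for N = 387 under a 1:2:1 ratio (total parts = 4):
  black: 387 × 1/4 = 96.75
  blue: 387 × 2/4 = 193.5
  white: 387 × 1/4 = 96.75
χ² = Σ (O − E)² / E
  black: (100 − 96.75)² / 96.75 = 0.1092
  blue: (197 − 193.5)² / 193.5 = 0.0633
  white: (90 − 96.75)² / 96.75 = 0.4709
χ² = 0.1092 + 0.0633 + 0.4709 = 0.6434 ≈ 0.643

0.643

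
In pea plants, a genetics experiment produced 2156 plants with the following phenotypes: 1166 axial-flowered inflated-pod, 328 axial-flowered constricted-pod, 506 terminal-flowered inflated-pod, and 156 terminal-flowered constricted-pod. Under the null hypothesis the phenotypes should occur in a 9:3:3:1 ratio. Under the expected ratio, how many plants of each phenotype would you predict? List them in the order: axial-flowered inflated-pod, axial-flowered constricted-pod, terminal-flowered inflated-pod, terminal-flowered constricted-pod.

The 9:3:3:1 ratio has 16 parts, so with N = 2156 the expected counts are:
  axial-flowered inflated-pod: 2156 × 9/16 = 1212.75
  axial-flowered constricted-pod: 2156 × 3/16 = 404.25
  terminal-flowered inflated-pod: 2156 × 3/16 = 404.25
  terminal-flowered constricted-pod: 2156 × 1/16 = 134.75

1212.75, 404.25, 404.25, 134.75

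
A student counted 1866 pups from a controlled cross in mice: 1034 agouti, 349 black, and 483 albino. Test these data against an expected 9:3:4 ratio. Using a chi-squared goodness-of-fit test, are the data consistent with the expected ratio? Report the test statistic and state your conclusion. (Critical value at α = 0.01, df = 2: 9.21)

Under the 9:3:4 hypothesis (Σ ratio = 16, N = 1866):
  agouti: 1866 × 9/16 = 1049.625
  black: 1866 × 3/16 = 349.875
  albino: 1866 × 4/16 = 466.5
χ² = Σ (O − E)² / E
  agouti: (1034 − 1049.625)² / 1049.625 = 0.2326
  black: (349 − 349.875)² / 349.875 = 0.0022
  albino: (483 − 466.5)² / 466.5 = 0.5836
χ² = 0.2326 + 0.0022 + 0.5836 = 0.8184 ≈ 0.818
Degrees of freedom = 3 − 1 = 2; critical value at α = 0.01 is 9.21.
Since 0.818 < 9.21, we fail to reject the null hypothesis — the data are consistent with the 9:3:4 ratio.

0.818; consistent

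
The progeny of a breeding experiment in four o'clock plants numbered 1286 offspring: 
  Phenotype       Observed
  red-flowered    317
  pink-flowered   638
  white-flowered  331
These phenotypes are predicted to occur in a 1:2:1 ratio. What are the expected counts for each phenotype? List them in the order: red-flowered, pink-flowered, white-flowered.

321.5, 643, 321.5

Total ratio parts = 4. Expected numbers out of 1286:
  red-flowered: 1286 × 1/4 = 321.5
  pink-flowered: 1286 × 2/4 = 643
  white-flowered: 1286 × 1/4 = 321.5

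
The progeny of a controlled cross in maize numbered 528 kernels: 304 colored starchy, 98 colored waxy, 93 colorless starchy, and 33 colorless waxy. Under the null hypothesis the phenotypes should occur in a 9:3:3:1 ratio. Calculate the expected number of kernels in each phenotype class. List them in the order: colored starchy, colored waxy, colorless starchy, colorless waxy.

Total ratio parts = 16. Expected numbers out of 528:
  colored starchy: 528 × 9/16 = 297
  colored waxy: 528 × 3/16 = 99
  colorless starchy: 528 × 3/16 = 99
  colorless waxy: 528 × 1/16 = 33

297, 99, 99, 33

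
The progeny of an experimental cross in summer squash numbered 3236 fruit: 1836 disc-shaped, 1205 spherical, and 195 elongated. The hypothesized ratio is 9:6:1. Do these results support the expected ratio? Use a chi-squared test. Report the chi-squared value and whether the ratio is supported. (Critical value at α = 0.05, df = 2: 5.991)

The 9:6:1 ratio has 16 parts, so with N = 3236 the expected counts are:
  disc-shaped: 3236 × 9/16 = 1820.25
  spherical: 3236 × 6/16 = 1213.5
  elongated: 3236 × 1/16 = 202.25
χ² = Σ (O − E)² / E
  disc-shaped: (1836 − 1820.25)² / 1820.25 = 0.1363
  spherical: (1205 − 1213.5)² / 1213.5 = 0.0595
  elongated: (195 − 202.25)² / 202.25 = 0.2599
χ² = 0.1363 + 0.0595 + 0.2599 = 0.4557 ≈ 0.456
Degrees of freedom = 3 − 1 = 2; critical value at α = 0.05 is 5.991.
Since 0.456 < 5.991, we fail to reject the null hypothesis — the data are consistent with the 9:6:1 ratio.

0.456; consistent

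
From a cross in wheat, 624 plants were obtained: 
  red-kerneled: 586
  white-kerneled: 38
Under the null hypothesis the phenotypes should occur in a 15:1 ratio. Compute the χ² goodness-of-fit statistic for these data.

Total ratio parts = 16. Expected numbers out of 624:
  red-kerneled: 624 × 15/16 = 585
  white-kerneled: 624 × 1/16 = 39
χ² = Σ (O − E)² / E
  red-kerneled: (586 − 585)² / 585 = 0.0017
  white-kerneled: (38 − 39)² / 39 = 0.0256
χ² = 0.0017 + 0.0256 = 0.0273 ≈ 0.027

0.027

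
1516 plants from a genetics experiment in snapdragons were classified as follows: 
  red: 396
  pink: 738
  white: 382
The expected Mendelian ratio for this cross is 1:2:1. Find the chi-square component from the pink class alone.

0.528

Expected counts for N = 1516 under a 1:2:1 ratio (total parts = 4):
  red: 1516 × 1/4 = 379
  pink: 1516 × 2/4 = 758
  white: 1516 × 1/4 = 379
Contribution of pink: (738 − 758)² / 758 = 0.5277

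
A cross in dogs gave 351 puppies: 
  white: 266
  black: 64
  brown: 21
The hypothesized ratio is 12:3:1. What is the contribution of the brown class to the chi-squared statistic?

0.040

Under the 12:3:1 hypothesis (Σ ratio = 16, N = 351):
  white: 351 × 12/16 = 263.25
  black: 351 × 3/16 = 65.8125
  brown: 351 × 1/16 = 21.9375
Contribution of brown: (21 − 21.9375)² / 21.9375 = 0.0401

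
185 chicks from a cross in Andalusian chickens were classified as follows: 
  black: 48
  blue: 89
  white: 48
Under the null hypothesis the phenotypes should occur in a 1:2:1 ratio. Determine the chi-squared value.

0.265

Total ratio parts = 4. Expected numbers out of 185:
  black: 185 × 1/4 = 46.25
  blue: 185 × 2/4 = 92.5
  white: 185 × 1/4 = 46.25
χ² = Σ (O − E)² / E
  black: (48 − 46.25)² / 46.25 = 0.0662
  blue: (89 − 92.5)² / 92.5 = 0.1324
  white: (48 − 46.25)² / 46.25 = 0.0662
χ² = 0.0662 + 0.1324 + 0.0662 = 0.2648 ≈ 0.265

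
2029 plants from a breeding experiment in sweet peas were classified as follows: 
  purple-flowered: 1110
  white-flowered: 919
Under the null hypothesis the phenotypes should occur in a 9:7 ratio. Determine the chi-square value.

1.964

Expected counts for N = 2029 under a 9:7 ratio (total parts = 16):
  purple-flowered: 2029 × 9/16 = 1141.3125
  white-flowered: 2029 × 7/16 = 887.6875
χ² = Σ (O − E)² / E
  purple-flowered: (1110 − 1141.3125)² / 1141.3125 = 0.8591
  white-flowered: (919 − 887.6875)² / 887.6875 = 1.1045
χ² = 0.8591 + 1.1045 = 1.9636 ≈ 1.964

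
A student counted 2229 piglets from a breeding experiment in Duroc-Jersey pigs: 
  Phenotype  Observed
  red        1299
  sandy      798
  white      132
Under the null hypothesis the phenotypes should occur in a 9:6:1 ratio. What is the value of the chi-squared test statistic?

3.729

The 9:6:1 ratio has 16 parts, so with N = 2229 the expected counts are:
  red: 2229 × 9/16 = 1253.8125
  sandy: 2229 × 6/16 = 835.875
  white: 2229 × 1/16 = 139.3125
χ² = Σ (O − E)² / E
  red: (1299 − 1253.8125)² / 1253.8125 = 1.6286
  sandy: (798 − 835.875)² / 835.875 = 1.7162
  white: (132 − 139.3125)² / 139.3125 = 0.3838
χ² = 1.6286 + 1.7162 + 0.3838 = 3.7286 ≈ 3.729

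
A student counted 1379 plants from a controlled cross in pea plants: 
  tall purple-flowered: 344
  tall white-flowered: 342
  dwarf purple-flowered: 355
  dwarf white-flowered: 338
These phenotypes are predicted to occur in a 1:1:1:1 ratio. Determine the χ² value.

Total ratio parts = 4. Expected numbers out of 1379:
  tall purple-flowered: 1379 × 1/4 = 344.75
  tall white-flowered: 1379 × 1/4 = 344.75
  dwarf purple-flowered: 1379 × 1/4 = 344.75
  dwarf white-flowered: 1379 × 1/4 = 344.75
χ² = Σ (O − E)² / E
  tall purple-flowered: (344 − 344.75)² / 344.75 = 0.0016
  tall white-flowered: (342 − 344.75)² / 344.75 = 0.0219
  dwarf purple-flowered: (355 − 344.75)² / 344.75 = 0.3047
  dwarf white-flowered: (338 − 344.75)² / 344.75 = 0.1322
χ² = 0.0016 + 0.0219 + 0.3047 + 0.1322 = 0.4604 ≈ 0.460

0.460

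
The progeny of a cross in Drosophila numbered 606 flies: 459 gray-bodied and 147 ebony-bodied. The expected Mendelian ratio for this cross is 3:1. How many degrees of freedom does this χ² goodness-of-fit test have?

A goodness-of-fit test with 2 phenotype classes has df = 2 − 1 = 1.

1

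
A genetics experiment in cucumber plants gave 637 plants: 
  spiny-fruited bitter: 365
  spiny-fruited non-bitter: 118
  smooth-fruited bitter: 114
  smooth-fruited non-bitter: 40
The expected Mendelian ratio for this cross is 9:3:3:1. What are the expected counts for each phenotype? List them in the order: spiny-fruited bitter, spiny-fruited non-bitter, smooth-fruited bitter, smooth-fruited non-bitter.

Under the 9:3:3:1 hypothesis (Σ ratio = 16, N = 637):
  spiny-fruited bitter: 637 × 9/16 = 358.3125
  spiny-fruited non-bitter: 637 × 3/16 = 119.4375
  smooth-fruited bitter: 637 × 3/16 = 119.4375
  smooth-fruited non-bitter: 637 × 1/16 = 39.8125

358.3125, 119.4375, 119.4375, 39.8125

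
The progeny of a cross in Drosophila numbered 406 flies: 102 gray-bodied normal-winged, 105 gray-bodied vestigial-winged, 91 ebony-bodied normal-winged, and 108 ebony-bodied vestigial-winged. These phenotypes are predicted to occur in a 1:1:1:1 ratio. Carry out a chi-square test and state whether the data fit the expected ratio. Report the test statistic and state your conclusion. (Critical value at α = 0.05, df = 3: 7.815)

Under the 1:1:1:1 hypothesis (Σ ratio = 4, N = 406):
  gray-bodied normal-winged: 406 × 1/4 = 101.5
  gray-bodied vestigial-winged: 406 × 1/4 = 101.5
  ebony-bodied normal-winged: 406 × 1/4 = 101.5
  ebony-bodied vestigial-winged: 406 × 1/4 = 101.5
χ² = Σ (O − E)² / E
  gray-bodied normal-winged: (102 − 101.5)² / 101.5 = 0.0025
  gray-bodied vestigial-winged: (105 − 101.5)² / 101.5 = 0.1207
  ebony-bodied normal-winged: (91 − 101.5)² / 101.5 = 1.0862
  ebony-bodied vestigial-winged: (108 − 101.5)² / 101.5 = 0.4163
χ² = 0.0025 + 0.1207 + 1.0862 + 0.4163 = 1.6257 ≈ 1.626
Degrees of freedom = 4 − 1 = 3; critical value at α = 0.05 is 7.815.
Since 1.626 < 7.815, we fail to reject the null hypothesis — the data are consistent with the 1:1:1:1 ratio.

1.626; consistent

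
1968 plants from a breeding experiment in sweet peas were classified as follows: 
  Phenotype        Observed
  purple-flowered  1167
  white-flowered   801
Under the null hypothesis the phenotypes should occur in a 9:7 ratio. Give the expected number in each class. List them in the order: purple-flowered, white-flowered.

Total ratio parts = 16. Expected numbers out of 1968:
  purple-flowered: 1968 × 9/16 = 1107
  white-flowered: 1968 × 7/16 = 861

1107, 861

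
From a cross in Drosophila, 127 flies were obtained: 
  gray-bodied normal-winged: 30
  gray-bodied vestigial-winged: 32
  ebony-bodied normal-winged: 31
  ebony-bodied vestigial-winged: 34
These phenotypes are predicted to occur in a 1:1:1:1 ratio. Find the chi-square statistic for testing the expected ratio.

0.276

The 1:1:1:1 ratio has 4 parts, so with N = 127 the expected counts are:
  gray-bodied normal-winged: 127 × 1/4 = 31.75
  gray-bodied vestigial-winged: 127 × 1/4 = 31.75
  ebony-bodied normal-winged: 127 × 1/4 = 31.75
  ebony-bodied vestigial-winged: 127 × 1/4 = 31.75
χ² = Σ (O − E)² / E
  gray-bodied normal-winged: (30 − 31.75)² / 31.75 = 0.0965
  gray-bodied vestigial-winged: (32 − 31.75)² / 31.75 = 0.0020
  ebony-bodied normal-winged: (31 − 31.75)² / 31.75 = 0.0177
  ebony-bodied vestigial-winged: (34 − 31.75)² / 31.75 = 0.1594
χ² = 0.0965 + 0.0020 + 0.0177 + 0.1594 = 0.2756 ≈ 0.276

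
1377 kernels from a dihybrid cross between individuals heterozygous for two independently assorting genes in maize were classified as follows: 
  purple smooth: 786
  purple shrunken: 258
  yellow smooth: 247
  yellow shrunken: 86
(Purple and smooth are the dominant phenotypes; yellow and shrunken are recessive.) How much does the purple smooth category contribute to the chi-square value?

0.169

A dihybrid F₂ with independent assortment and complete dominance at both loci gives a 9:3:3:1 phenotypic ratio.
Under the 9:3:3:1 hypothesis (Σ ratio = 16, N = 1377):
  purple smooth: 1377 × 9/16 = 774.5625
  purple shrunken: 1377 × 3/16 = 258.1875
  yellow smooth: 1377 × 3/16 = 258.1875
  yellow shrunken: 1377 × 1/16 = 86.0625
Contribution of purple smooth: (786 − 774.5625)² / 774.5625 = 0.1689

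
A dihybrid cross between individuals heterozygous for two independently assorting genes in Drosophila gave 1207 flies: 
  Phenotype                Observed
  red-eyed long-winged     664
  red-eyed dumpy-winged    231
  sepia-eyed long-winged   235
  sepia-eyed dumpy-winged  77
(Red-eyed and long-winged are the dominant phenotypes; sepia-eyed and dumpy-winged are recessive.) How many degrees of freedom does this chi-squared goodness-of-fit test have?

A dihybrid F₂ with independent assortment and complete dominance at both loci gives a 9:3:3:1 phenotypic ratio.
A goodness-of-fit test with 4 phenotype classes has df = 4 − 1 = 3.

3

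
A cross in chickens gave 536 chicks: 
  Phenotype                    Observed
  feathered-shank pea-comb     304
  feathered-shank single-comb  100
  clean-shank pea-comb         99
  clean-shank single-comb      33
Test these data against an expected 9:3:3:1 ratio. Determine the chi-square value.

Expected counts for N = 536 under a 9:3:3:1 ratio (total parts = 16):
  feathered-shank pea-comb: 536 × 9/16 = 301.5
  feathered-shank single-comb: 536 × 3/16 = 100.5
  clean-shank pea-comb: 536 × 3/16 = 100.5
  clean-shank single-comb: 536 × 1/16 = 33.5
χ² = Σ (O − E)² / E
  feathered-shank pea-comb: (304 − 301.5)² / 301.5 = 0.0207
  feathered-shank single-comb: (100 − 100.5)² / 100.5 = 0.0025
  clean-shank pea-comb: (99 − 100.5)² / 100.5 = 0.0224
  clean-shank single-comb: (33 − 33.5)² / 33.5 = 0.0075
χ² = 0.0207 + 0.0025 + 0.0224 + 0.0075 = 0.0531 ≈ 0.053

0.053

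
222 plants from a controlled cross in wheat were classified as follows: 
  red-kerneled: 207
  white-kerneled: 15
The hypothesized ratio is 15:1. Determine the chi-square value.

Total ratio parts = 16. Expected numbers out of 222:
  red-kerneled: 222 × 15/16 = 208.125
  white-kerneled: 222 × 1/16 = 13.875
χ² = Σ (O − E)² / E
  red-kerneled: (207 − 208.125)² / 208.125 = 0.0061
  white-kerneled: (15 − 13.875)² / 13.875 = 0.0912
χ² = 0.0061 + 0.0912 = 0.0973 ≈ 0.097

0.097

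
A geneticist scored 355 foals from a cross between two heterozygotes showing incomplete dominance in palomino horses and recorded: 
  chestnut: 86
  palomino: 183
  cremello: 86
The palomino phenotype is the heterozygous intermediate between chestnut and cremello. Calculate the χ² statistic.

0.341

With incomplete dominance, a heterozygote × heterozygote cross gives a 1:2:1 phenotypic ratio.
The 1:2:1 ratio has 4 parts, so with N = 355 the expected counts are:
  chestnut: 355 × 1/4 = 88.75
  palomino: 355 × 2/4 = 177.5
  cremello: 355 × 1/4 = 88.75
χ² = Σ (O − E)² / E
  chestnut: (86 − 88.75)² / 88.75 = 0.0852
  palomino: (183 − 177.5)² / 177.5 = 0.1704
  cremello: (86 − 88.75)² / 88.75 = 0.0852
χ² = 0.0852 + 0.1704 + 0.0852 = 0.3408 ≈ 0.341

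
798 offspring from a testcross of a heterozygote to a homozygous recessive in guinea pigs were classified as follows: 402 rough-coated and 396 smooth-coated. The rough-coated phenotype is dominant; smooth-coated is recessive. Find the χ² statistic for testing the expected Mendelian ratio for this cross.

A testcross of a heterozygote (Aa × aa) gives a 1:1 phenotypic ratio.
The 1:1 ratio has 2 parts, so with N = 798 the expected counts are:
  rough-coated: 798 × 1/2 = 399
  smooth-coated: 798 × 1/2 = 399
χ² = Σ (O − E)² / E
  rough-coated: (402 − 399)² / 399 = 0.0226
  smooth-coated: (396 − 399)² / 399 = 0.0226
χ² = 0.0226 + 0.0226 = 0.0452 ≈ 0.045

0.045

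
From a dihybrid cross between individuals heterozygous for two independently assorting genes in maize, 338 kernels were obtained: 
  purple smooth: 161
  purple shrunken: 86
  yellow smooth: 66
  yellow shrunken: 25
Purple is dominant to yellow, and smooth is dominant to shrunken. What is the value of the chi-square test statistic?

13.358

A dihybrid F₂ with independent assortment and complete dominance at both loci gives a 9:3:3:1 phenotypic ratio.
Under the 9:3:3:1 hypothesis (Σ ratio = 16, N = 338):
  purple smooth: 338 × 9/16 = 190.125
  purple shrunken: 338 × 3/16 = 63.375
  yellow smooth: 338 × 3/16 = 63.375
  yellow shrunken: 338 × 1/16 = 21.125
χ² = Σ (O − E)² / E
  purple smooth: (161 − 190.125)² / 190.125 = 4.4616
  purple shrunken: (86 − 63.375)² / 63.375 = 8.0772
  yellow smooth: (66 − 63.375)² / 63.375 = 0.1087
  yellow shrunken: (25 − 21.125)² / 21.125 = 0.7108
χ² = 4.4616 + 8.0772 + 0.1087 + 0.7108 = 13.3583 ≈ 13.358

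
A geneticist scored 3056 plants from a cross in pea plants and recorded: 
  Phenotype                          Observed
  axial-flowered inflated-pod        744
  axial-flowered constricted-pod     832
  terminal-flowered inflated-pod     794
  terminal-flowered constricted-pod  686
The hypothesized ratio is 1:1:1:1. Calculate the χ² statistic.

15.717

The 1:1:1:1 ratio has 4 parts, so with N = 3056 the expected counts are:
  axial-flowered inflated-pod: 3056 × 1/4 = 764
  axial-flowered constricted-pod: 3056 × 1/4 = 764
  terminal-flowered inflated-pod: 3056 × 1/4 = 764
  terminal-flowered constricted-pod: 3056 × 1/4 = 764
χ² = Σ (O − E)² / E
  axial-flowered inflated-pod: (744 − 764)² / 764 = 0.5236
  axial-flowered constricted-pod: (832 − 764)² / 764 = 6.0524
  terminal-flowered inflated-pod: (794 − 764)² / 764 = 1.1780
  terminal-flowered constricted-pod: (686 − 764)² / 764 = 7.9634
χ² = 0.5236 + 6.0524 + 1.1780 + 7.9634 = 15.7174 ≈ 15.717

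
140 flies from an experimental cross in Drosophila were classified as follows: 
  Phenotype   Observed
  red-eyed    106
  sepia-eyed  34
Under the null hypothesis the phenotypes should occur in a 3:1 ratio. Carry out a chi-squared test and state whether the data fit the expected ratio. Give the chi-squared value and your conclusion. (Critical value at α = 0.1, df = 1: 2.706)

0.038; consistent

Expected counts for N = 140 under a 3:1 ratio (total parts = 4):
  red-eyed: 140 × 3/4 = 105
  sepia-eyed: 140 × 1/4 = 35
χ² = Σ (O − E)² / E
  red-eyed: (106 − 105)² / 105 = 0.0095
  sepia-eyed: (34 − 35)² / 35 = 0.0286
χ² = 0.0095 + 0.0286 = 0.0381 ≈ 0.038
Degrees of freedom = 2 − 1 = 1; critical value at α = 0.1 is 2.706.
Since 0.038 < 2.706, we fail to reject the null hypothesis — the data are consistent with the 3:1 ratio.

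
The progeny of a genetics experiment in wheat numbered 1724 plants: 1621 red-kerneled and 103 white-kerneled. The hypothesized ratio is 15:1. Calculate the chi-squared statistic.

Total ratio parts = 16. Expected numbers out of 1724:
  red-kerneled: 1724 × 15/16 = 1616.25
  white-kerneled: 1724 × 1/16 = 107.75
χ² = Σ (O − E)² / E
  red-kerneled: (1621 − 1616.25)² / 1616.25 = 0.0140
  white-kerneled: (103 − 107.75)² / 107.75 = 0.2094
χ² = 0.0140 + 0.2094 = 0.2234 ≈ 0.223

0.223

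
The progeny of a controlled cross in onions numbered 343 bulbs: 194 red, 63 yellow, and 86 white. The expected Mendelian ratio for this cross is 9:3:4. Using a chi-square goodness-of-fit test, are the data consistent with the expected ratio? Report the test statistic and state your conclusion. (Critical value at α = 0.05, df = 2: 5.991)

0.033; consistent

Total ratio parts = 16. Expected numbers out of 343:
  red: 343 × 9/16 = 192.9375
  yellow: 343 × 3/16 = 64.3125
  white: 343 × 4/16 = 85.75
χ² = Σ (O − E)² / E
  red: (194 − 192.9375)² / 192.9375 = 0.0059
  yellow: (63 − 64.3125)² / 64.3125 = 0.0268
  white: (86 − 85.75)² / 85.75 = 0.0007
χ² = 0.0059 + 0.0268 + 0.0007 = 0.0334 ≈ 0.033
Degrees of freedom = 3 − 1 = 2; critical value at α = 0.05 is 5.991.
Since 0.033 < 5.991, we fail to reject the null hypothesis — the data are consistent with the 9:3:4 ratio.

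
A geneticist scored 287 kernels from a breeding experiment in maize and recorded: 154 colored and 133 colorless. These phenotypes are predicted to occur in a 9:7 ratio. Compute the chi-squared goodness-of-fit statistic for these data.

0.783

The 9:7 ratio has 16 parts, so with N = 287 the expected counts are:
  colored: 287 × 9/16 = 161.4375
  colorless: 287 × 7/16 = 125.5625
χ² = Σ (O − E)² / E
  colored: (154 − 161.4375)² / 161.4375 = 0.3426
  colorless: (133 − 125.5625)² / 125.5625 = 0.4405
χ² = 0.3426 + 0.4405 = 0.7831 ≈ 0.783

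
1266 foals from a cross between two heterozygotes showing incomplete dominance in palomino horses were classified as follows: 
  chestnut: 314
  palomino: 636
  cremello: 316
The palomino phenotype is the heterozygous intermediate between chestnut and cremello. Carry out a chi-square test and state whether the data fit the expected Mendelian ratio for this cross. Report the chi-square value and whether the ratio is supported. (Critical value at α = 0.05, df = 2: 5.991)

With incomplete dominance, a heterozygote × heterozygote cross gives a 1:2:1 phenotypic ratio.
Total ratio parts = 4. Expected numbers out of 1266:
  chestnut: 1266 × 1/4 = 316.5
  palomino: 1266 × 2/4 = 633
  cremello: 1266 × 1/4 = 316.5
χ² = Σ (O − E)² / E
  chestnut: (314 − 316.5)² / 316.5 = 0.0197
  palomino: (636 − 633)² / 633 = 0.0142
  cremello: (316 − 316.5)² / 316.5 = 0.0008
χ² = 0.0197 + 0.0142 + 0.0008 = 0.0347 ≈ 0.035
Degrees of freedom = 3 − 1 = 2; critical value at α = 0.05 is 5.991.
Since 0.035 < 5.991, we fail to reject the null hypothesis — the data are consistent with the 1:2:1 ratio.

0.035; consistent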